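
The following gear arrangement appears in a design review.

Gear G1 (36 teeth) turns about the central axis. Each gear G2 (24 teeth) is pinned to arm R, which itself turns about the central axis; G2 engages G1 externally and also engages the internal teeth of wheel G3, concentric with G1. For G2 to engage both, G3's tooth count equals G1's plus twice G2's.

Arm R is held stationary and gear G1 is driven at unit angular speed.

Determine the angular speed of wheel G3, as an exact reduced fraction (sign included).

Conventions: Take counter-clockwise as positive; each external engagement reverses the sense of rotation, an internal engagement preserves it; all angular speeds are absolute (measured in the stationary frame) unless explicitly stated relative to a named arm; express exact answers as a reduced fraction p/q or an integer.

class = planetary set [G3 = 36+2·24 = 84; Willis about the carrier]
ring teeth: 36 + 2·24 = 84
36(ω_sun−ω_arm) = −84(ω_ring−ω_arm),  ω_arm = 0, ω_sun = 1
ω_ring = 0 − (36/84)(1−0) = -3/7
exact speed ratio = -3/7

-3/7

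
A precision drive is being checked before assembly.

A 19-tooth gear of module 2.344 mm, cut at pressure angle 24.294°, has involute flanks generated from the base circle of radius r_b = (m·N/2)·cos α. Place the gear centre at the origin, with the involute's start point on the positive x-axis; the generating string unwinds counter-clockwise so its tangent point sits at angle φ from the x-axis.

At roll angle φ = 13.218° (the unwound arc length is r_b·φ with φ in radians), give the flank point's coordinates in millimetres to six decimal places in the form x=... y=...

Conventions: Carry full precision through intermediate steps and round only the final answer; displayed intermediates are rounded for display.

single-mesh involute tooth geometry (19T wheel at module 2.344)
pitch radius r_p = m·N/2 = 2.344·19/2 = 22.268000
base radius r_b = r_p·cos α = 22.268000·cos 24.294° = 20.296088
roll angle φ = 13.218° = 0.23069762 rad
x = r_b·(cos φ + φ·sin φ) = 20.829016
y = r_b·(sin φ − φ·cos φ) = 0.082624

x=20.829016 y=0.082624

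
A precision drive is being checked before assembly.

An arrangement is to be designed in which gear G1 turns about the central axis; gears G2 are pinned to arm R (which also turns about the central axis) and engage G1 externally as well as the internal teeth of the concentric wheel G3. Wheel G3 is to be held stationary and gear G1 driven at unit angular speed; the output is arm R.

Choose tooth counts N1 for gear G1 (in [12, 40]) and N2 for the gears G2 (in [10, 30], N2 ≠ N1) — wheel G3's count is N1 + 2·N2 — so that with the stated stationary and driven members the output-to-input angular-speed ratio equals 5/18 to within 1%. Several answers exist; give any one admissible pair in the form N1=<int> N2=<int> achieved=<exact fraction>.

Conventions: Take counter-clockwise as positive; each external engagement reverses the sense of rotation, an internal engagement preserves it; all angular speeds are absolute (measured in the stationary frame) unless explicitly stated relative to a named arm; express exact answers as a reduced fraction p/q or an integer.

N1=15 N2=12 achieved=5/18

topology: planetary set — design target 5/18, arm = carrier (Willis)
Willis with ω_ring = 0: ω_arm/ω_sun = N1/(N1+N3); set equal to 5/18  ⇒  N3/N1 = 1/(5/18) − 1 = 13/5
N3 = N1 + 2·N2  ⇒  N2/N1 = (N3/N1 − 1)/2 = (13/5 − 1)/2 = 4/5
smallest multiple with N1 ≥ 12 and N2 ≥ 10: k = 3  ⇒  N1 = 3·5 = 15, N2 = 3·4 = 12 (N1 ≤ 40, N2 ≤ 30, N2 ≠ N1 ✓), N3 = 15 + 2·12 = 39
check: N1/(N1+N3) with N1 = 15, N3 = 39 gives 5/18; |achieved − target| = 0 ≤ 1/360 ✓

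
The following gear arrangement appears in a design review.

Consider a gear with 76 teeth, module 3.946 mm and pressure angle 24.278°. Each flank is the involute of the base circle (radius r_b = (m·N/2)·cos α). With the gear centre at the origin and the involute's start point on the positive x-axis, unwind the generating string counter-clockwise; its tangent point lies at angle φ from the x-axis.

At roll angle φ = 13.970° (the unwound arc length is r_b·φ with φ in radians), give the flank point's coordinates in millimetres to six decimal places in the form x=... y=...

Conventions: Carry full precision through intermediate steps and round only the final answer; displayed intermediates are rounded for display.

topology: single-mesh involute geometry — m = 3.946, N = 76
pitch radius r_p = m·N/2 = 3.946·76/2 = 149.948000
base radius r_b = r_p·cos α = 149.948000·cos 24.278° = 136.686782
roll angle φ = 13.970° = 0.24382250 rad
x = r_b·(cos φ + φ·sin φ) = 140.689570
y = r_b·(sin φ − φ·cos φ) = 0.656512

x=140.689570 y=0.656512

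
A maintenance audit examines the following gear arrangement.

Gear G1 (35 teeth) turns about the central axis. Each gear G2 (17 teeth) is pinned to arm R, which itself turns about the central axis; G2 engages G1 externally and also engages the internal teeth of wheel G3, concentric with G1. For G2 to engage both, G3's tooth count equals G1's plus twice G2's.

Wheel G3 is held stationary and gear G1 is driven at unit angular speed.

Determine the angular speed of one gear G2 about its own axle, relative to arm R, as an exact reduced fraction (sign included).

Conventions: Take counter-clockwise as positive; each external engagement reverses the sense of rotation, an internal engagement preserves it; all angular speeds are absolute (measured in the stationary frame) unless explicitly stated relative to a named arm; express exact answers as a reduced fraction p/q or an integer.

recognized (axles ride arm R): planetary set, 35/17/69 teeth
ring teeth: 35 + 2·17 = 69
35(ω_sun−ω_arm) = −69(ω_ring−ω_arm),  ω_ring = 0, ω_sun = 1
35(1−ω_arm) = −69(0−ω_arm)  ⇒  104·ω_arm = 35  ⇒  ω_arm = 35/104
sun–planet mesh: 35·(1−35/104) = −17·(ω_p−ω_arm)  ⇒  ω_p−ω_arm = -2415/1768
exact speed ratio = -2415/1768

-2415/1768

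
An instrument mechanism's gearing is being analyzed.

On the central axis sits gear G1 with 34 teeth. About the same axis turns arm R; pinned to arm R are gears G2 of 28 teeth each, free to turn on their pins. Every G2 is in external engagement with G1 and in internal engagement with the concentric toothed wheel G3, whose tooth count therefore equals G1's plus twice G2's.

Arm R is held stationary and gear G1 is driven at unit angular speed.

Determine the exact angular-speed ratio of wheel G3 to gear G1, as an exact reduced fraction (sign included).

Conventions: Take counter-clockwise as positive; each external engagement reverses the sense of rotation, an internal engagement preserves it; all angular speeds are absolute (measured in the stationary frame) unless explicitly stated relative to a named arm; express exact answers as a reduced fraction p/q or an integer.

planetary set (34T centre, 28T on arm, 90T internal) — Willis relation
ring teeth: 34 + 2·28 = 90
34(ω_sun−ω_arm) = −90(ω_ring−ω_arm),  ω_arm = 0, ω_sun = 1
ω_ring = 0 − (34/90)(1−0) = -17/45
ω_out/ω_in = -17/45

-17/45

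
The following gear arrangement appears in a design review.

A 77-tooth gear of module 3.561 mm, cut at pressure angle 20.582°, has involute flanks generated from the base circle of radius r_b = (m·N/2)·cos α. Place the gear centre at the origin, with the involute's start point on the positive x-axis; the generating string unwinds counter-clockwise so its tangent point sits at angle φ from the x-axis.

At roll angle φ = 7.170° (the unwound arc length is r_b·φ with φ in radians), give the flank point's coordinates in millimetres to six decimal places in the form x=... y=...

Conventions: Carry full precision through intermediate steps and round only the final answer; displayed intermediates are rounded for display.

class = single-mesh tooth geometry [base-circle involute, m = 3.561, 77T]
pitch radius r_p = m·N/2 = 3.561·77/2 = 137.098500
base radius r_b = r_p·cos α = 137.098500·cos 20.582° = 128.347506
roll angle φ = 7.170° = 0.12514011 rad
x = r_b·(cos φ + φ·sin φ) = 129.348539
y = r_b·(sin φ − φ·cos φ) = 0.083710

x=129.348539 y=0.083710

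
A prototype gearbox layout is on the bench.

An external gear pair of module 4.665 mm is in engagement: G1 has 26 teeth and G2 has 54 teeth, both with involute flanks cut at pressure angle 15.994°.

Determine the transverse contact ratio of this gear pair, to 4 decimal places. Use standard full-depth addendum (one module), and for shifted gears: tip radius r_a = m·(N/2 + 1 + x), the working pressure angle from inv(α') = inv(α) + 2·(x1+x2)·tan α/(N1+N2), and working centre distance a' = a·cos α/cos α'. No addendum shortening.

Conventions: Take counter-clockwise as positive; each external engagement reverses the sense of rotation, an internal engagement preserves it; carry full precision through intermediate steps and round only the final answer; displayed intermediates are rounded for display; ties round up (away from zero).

recognized (one external pair, fixed centres): single-mesh tooth geometry, m = 4.665, N1 = 26, N2 = 54
base radii: r_b1 = 58.297466, r_b2 = 121.079352
tip radii: r_a1 = 65.310000, r_a2 = 130.620000
no profile shift: α' = α, a' = a
action lengths: √(r_a1²−r_b1²) = 29.441494, √(r_a2²−r_b2²) = 49.003826
base pitch p_b = π·m·cos α = 14.088222
CR = (29.441494 + 49.003826 − 186.600000·sin 15.99400°)/14.088222 = 1.918636
contact ratio ≈ 1.9186

1.9186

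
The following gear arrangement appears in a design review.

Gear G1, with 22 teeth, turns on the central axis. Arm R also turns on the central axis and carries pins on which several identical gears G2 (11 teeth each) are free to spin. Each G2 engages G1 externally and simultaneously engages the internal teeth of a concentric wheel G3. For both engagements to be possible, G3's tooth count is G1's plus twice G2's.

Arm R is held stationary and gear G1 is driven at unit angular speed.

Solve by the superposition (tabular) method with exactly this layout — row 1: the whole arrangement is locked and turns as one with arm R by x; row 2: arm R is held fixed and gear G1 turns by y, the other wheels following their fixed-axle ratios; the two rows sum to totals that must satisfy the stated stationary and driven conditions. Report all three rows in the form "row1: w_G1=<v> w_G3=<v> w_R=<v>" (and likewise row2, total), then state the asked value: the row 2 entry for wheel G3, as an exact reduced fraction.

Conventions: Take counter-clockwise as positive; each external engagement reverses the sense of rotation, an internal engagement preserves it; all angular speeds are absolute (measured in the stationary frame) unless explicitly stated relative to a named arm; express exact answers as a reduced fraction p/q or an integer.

topology: planetary set — G1 22T / G2 11T / G3 44T, arm = carrier (Willis)
row 1 (train locked, turned with arm): all members turn x
row 2 — arm fixed, fixed-axis ratios: sun y, ring −(22/44)·y, arm 0
boundary: total ω_arm = x = 0 and total ω_sun = x + y = 1  ⇒  y = 1, x = 0
row 2 ring = −(22/44)·1 = -1/2
totals (row 1 + row 2): sun 0 + 1 = 1, ring 0 + (-1/2) = -1/2, arm 0 + 0 = 0
asked cell (row2, ring) = -1/2

row1: w_G1=0 w_G3=0 w_R=0
row2: w_G1=1 w_G3=-1/2 w_R=0
total: w_G1=1 w_G3=-1/2 w_R=0
asked value: -1/2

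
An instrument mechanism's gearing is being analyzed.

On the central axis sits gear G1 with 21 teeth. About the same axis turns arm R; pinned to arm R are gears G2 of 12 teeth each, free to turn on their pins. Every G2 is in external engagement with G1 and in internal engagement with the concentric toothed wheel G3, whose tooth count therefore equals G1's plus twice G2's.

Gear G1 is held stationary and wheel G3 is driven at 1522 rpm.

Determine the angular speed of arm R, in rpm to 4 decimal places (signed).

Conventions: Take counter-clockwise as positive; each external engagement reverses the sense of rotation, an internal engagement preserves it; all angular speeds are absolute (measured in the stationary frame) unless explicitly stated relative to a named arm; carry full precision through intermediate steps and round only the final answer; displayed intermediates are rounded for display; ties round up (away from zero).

topology: planetary set — G1 21T / G2 12T / G3 45T, arm = carrier (Willis)
normalise by the input: solve with ω_ring = 1, then scale by 1522 rpm
ring teeth: 21 + 2·12 = 45
21(ω_sun−ω_arm) = −45(ω_ring−ω_arm),  ω_sun = 0, ω_ring = 1
21(0−ω_arm) = −45(1−ω_arm)  ⇒  66·ω_arm = 45  ⇒  ω_arm = 15/22
scale: ω_arm = 15/22 × 1522 rpm = +1037.7273 rpm

+1037.7273 rpm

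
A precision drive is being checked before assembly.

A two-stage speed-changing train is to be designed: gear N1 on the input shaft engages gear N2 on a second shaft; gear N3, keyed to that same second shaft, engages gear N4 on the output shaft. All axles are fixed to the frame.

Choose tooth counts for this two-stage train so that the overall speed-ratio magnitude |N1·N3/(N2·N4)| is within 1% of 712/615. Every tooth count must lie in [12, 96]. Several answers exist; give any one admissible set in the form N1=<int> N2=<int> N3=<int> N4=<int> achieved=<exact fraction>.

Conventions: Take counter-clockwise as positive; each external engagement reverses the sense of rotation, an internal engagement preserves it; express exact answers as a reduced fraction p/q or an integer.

class = fixed-axis compound train [2-stage, 712/615 wanted]
target = 712/615 in lowest terms: an exact hit needs N1·N3 = k·712 and N2·N4 = k·615 for one integer k, every count in [12, 96]; additionally prefer no 1:1 stage (N1 ≠ N2, N3 ≠ N4)
k = 1: no 1:1-free in-range split of k·712 and k·615 into factor pairs; take k = 2
k = 2: N1·N3 = 1424 = 16·89, N2·N4 = 1230 = 15·82
achieved = 16·89/(15·82) = 712/615; |achieved − target| = 0 ≤ 178/15375 ✓

N1=16 N2=15 N3=89 N4=82 achieved=712/615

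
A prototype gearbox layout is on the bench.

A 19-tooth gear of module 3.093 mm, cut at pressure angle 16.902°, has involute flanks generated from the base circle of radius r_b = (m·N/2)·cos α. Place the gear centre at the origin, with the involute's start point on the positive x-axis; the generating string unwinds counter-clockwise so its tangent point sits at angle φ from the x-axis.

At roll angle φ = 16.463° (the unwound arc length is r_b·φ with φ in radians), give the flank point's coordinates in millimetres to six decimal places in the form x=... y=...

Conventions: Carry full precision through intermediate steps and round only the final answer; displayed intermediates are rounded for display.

class = single-mesh tooth geometry [base-circle involute, m = 3.093, 19T]
pitch radius r_p = m·N/2 = 3.093·19/2 = 29.383500
base radius r_b = r_p·cos α = 29.383500·cos 16.902° = 28.114234
roll angle φ = 16.463° = 0.28733355 rad
x = r_b·(cos φ + φ·sin φ) = 29.250953
y = r_b·(sin φ − φ·cos φ) = 0.220483

x=29.250953 y=0.220483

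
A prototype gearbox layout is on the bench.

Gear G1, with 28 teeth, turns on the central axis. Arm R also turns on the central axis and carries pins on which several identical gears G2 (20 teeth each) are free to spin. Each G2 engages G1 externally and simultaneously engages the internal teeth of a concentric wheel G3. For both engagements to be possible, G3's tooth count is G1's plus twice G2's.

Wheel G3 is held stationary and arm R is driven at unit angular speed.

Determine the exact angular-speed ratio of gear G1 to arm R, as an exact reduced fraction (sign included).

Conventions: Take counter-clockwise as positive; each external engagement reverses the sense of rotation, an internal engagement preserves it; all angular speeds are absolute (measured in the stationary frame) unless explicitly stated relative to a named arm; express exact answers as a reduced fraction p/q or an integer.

class = planetary set [G3 = 28+2·20 = 68; Willis about the carrier]
ring teeth: 28 + 2·20 = 68
28(ω_sun−ω_arm) = −68(ω_ring−ω_arm),  ω_ring = 0, ω_arm = 1
ω_sun = 1 − (68/28)(0−1) = 24/7
ω_out/ω_in = 24/7

24/7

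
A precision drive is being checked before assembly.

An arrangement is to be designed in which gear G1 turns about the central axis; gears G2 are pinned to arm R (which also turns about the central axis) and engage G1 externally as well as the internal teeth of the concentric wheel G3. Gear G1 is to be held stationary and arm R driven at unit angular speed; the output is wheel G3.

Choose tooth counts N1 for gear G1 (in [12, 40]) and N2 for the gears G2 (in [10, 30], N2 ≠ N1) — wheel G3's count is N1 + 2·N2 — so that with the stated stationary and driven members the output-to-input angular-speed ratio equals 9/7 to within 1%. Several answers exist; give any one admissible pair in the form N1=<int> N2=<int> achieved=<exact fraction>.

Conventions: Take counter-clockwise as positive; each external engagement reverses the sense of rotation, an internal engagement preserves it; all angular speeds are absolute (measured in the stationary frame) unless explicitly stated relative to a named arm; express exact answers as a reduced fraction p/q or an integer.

design class (target 9/7): planetary set
Willis with ω_sun = 0: ω_ring/ω_arm = (N1+N3)/N3; set equal to 9/7  ⇒  N3/N1 = 1/(9/7 − 1) = 7/2
N3 = N1 + 2·N2  ⇒  N2/N1 = (N3/N1 − 1)/2 = (7/2 − 1)/2 = 5/4
smallest multiple with N1 ≥ 12 and N2 ≥ 10: k = 3  ⇒  N1 = 3·4 = 12, N2 = 3·5 = 15 (N1 ≤ 40, N2 ≤ 30, N2 ≠ N1 ✓), N3 = 12 + 2·15 = 42
check: (N1+N3)/N3 with N1 = 12, N3 = 42 gives 9/7; |achieved − target| = 0 ≤ 9/700 ✓

N1=12 N2=15 achieved=9/7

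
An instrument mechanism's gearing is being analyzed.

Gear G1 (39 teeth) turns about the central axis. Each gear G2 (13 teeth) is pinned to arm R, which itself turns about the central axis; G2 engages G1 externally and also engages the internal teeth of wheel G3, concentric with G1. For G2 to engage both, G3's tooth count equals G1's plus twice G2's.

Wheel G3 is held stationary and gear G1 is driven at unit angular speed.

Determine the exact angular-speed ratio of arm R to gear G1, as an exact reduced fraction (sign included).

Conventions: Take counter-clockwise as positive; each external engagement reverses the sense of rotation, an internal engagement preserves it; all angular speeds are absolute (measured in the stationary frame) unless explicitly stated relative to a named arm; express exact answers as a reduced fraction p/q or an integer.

3/8

recognized (axles ride arm R): planetary set, 39/13/65 teeth
ring teeth: 39 + 2·13 = 65
39(ω_sun−ω_arm) = −65(ω_ring−ω_arm),  ω_ring = 0, ω_sun = 1
39(1−ω_arm) = −65(0−ω_arm)  ⇒  104·ω_arm = 39  ⇒  ω_arm = 3/8
ω_out/ω_in = 3/8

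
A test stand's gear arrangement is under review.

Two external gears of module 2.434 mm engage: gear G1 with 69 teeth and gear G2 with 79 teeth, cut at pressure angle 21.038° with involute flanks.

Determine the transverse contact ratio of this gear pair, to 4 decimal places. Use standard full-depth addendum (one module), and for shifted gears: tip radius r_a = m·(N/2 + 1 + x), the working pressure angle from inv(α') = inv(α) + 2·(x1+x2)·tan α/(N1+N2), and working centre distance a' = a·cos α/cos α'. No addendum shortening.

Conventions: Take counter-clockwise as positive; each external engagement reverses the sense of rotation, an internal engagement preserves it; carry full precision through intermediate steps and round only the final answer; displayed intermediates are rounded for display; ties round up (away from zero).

single-mesh involute tooth geometry (69T engaging 79T at module 2.434)
base radii: r_b1 = 78.375573, r_b2 = 89.734352
tip radii: r_a1 = 86.407000, r_a2 = 98.577000
no profile shift: α' = α, a' = a
action lengths: √(r_a1²−r_b1²) = 36.379103, √(r_a2²−r_b2²) = 40.806507
base pitch p_b = π·m·cos α = 7.136931
CR = (36.379103 + 40.806507 − 180.116000·sin 21.03800°)/7.136931 = 1.755138
contact ratio ≈ 1.7551

1.7551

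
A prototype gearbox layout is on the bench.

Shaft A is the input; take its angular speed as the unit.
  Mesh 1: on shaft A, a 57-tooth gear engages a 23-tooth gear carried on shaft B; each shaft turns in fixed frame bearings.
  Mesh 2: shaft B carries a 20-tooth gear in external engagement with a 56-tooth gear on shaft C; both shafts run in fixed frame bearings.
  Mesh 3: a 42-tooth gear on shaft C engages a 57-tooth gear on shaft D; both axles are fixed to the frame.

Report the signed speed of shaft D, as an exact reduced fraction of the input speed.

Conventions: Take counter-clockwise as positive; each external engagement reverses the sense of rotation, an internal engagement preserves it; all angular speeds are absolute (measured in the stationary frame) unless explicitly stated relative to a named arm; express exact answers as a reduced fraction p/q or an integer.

-15/23

3-mesh fixed-axis compound train (all bearings frame-fixed)
mesh 1 [57T→23T]: |ω|/ω_in = 1×57/23 = 57/23, sense flips to −
mesh 2 [20T→56T]: |ω|/ω_in = (57/23)×20/56 = 285/322, sense flips to +
mesh 3 [42T→57T]: |ω|/ω_in = (285/322)×42/57 = 15/23, sense flips to −
signed output speed (× input speed) = -15/23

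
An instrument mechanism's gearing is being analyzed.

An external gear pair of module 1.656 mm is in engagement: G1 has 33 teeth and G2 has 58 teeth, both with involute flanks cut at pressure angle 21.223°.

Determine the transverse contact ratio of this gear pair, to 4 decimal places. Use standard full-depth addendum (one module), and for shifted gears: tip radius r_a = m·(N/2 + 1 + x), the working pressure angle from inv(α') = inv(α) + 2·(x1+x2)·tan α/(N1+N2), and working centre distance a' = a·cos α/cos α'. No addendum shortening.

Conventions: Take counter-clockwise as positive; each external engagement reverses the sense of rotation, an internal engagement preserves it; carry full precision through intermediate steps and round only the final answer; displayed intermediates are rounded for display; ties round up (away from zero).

class = single-mesh tooth geometry [involute pair 33T × 58T, m = 1.656]
base radii: r_b1 = 25.470847, r_b2 = 44.766943
tip radii: r_a1 = 28.980000, r_a2 = 49.680000
no profile shift: α' = α, a' = a
action lengths: √(r_a1²−r_b1²) = 13.823037, √(r_a2²−r_b2²) = 21.541198
base pitch p_b = π·m·cos α = 4.849638
CR = (13.823037 + 21.541198 − 75.348000·sin 21.22300°)/4.849638 = 1.667825
contact ratio ≈ 1.6678

1.6678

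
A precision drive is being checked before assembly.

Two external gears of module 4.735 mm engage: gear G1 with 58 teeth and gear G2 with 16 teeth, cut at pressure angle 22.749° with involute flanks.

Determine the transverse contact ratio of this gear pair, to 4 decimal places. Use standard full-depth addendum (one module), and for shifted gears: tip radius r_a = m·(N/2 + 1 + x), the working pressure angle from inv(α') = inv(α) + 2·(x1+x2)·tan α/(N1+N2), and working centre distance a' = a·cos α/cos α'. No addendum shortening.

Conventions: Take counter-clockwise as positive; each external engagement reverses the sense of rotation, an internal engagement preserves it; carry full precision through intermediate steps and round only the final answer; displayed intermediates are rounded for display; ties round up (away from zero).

single-mesh involute tooth geometry (58T engaging 16T at module 4.735)
base radii: r_b1 = 126.632953, r_b2 = 34.933228
tip radii: r_a1 = 142.050000, r_a2 = 42.615000
no profile shift: α' = α, a' = a
action lengths: √(r_a1²−r_b1²) = 64.360684, √(r_a2²−r_b2²) = 24.407125
base pitch p_b = π·m·cos α = 13.718247
CR = (64.360684 + 24.407125 − 175.195000·sin 22.74900°)/13.718247 = 1.532324
contact ratio ≈ 1.5323

1.5323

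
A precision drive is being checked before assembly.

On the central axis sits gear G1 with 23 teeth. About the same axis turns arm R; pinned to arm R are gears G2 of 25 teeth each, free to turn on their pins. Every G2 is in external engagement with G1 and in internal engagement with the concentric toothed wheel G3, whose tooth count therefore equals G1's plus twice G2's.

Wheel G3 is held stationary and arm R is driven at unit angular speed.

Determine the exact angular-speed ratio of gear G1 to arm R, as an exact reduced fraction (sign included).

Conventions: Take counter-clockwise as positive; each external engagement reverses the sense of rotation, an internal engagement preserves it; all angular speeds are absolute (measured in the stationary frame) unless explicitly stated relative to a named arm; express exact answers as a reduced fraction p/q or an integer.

96/23

planetary set (23T centre, 25T on arm, 73T internal) — Willis relation
ring teeth: 23 + 2·25 = 73
23(ω_sun−ω_arm) = −73(ω_ring−ω_arm),  ω_ring = 0, ω_arm = 1
ω_sun = 1 − (73/23)(0−1) = 96/23
ω_out/ω_in = 96/23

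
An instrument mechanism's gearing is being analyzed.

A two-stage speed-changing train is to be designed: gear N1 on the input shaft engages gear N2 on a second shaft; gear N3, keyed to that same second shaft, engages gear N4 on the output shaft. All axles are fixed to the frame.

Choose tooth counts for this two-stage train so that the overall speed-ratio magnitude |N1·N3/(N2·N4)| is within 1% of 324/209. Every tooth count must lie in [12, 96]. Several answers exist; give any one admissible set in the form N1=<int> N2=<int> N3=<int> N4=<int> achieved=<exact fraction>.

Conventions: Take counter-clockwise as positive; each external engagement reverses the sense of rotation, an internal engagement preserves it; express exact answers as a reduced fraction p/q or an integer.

N1=12 N2=19 N3=54 N4=22 achieved=324/209

class = fixed-axis compound train [2-stage, 324/209 wanted]
target = 324/209 in lowest terms: an exact hit needs N1·N3 = k·324 and N2·N4 = k·209 for one integer k, every count in [12, 96]; additionally prefer no 1:1 stage (N1 ≠ N2, N3 ≠ N4)
k = 1: no 1:1-free in-range split of k·324 and k·209 into factor pairs; take k = 2
k = 2: N1·N3 = 648 = 12·54, N2·N4 = 418 = 19·22
achieved = 12·54/(19·22) = 324/209; |achieved − target| = 0 ≤ 81/5225 ✓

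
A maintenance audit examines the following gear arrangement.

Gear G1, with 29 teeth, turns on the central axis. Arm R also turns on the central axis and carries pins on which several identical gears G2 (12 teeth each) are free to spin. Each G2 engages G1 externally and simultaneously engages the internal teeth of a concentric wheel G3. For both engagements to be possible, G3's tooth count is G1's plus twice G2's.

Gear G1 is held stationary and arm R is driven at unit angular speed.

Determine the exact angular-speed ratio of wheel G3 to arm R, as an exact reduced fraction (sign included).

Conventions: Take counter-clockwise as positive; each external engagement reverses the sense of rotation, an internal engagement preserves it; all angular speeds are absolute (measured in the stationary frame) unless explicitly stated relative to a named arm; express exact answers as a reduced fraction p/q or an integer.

82/53

recognized (axles ride arm R): planetary set, 29/12/53 teeth
ring teeth: 29 + 2·12 = 53
29(ω_sun−ω_arm) = −53(ω_ring−ω_arm),  ω_sun = 0, ω_arm = 1
ω_ring = 1 − (29/53)(0−1) = 82/53
ω_out/ω_in = 82/53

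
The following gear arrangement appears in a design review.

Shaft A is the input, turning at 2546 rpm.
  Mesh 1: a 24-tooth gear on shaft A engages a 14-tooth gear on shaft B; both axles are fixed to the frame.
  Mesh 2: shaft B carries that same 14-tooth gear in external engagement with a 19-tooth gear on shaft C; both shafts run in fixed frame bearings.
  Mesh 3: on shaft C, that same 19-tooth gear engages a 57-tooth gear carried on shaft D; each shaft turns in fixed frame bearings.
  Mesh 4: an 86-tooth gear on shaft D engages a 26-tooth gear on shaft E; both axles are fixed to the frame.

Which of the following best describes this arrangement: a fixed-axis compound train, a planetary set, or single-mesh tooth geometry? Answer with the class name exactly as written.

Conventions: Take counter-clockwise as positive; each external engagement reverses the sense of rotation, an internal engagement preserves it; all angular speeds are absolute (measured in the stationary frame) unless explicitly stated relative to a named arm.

fixed-axis compound train

class = fixed-axis compound train [4 meshes; 4 ratios multiply, 4 sense flips]
classification: fixed-axis compound train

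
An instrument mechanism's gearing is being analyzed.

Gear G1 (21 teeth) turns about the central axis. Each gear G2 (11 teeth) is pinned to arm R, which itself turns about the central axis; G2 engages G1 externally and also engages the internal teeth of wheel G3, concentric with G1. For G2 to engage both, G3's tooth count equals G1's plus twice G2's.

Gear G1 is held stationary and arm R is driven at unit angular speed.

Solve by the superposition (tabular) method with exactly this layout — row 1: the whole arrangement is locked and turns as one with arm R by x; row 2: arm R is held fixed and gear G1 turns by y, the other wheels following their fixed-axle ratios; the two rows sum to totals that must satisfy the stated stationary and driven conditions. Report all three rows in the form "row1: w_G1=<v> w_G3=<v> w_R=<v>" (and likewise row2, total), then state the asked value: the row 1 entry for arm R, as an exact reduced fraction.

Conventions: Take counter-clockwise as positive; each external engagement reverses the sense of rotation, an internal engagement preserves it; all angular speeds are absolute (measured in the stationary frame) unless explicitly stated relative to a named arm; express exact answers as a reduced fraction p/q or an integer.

row1: w_G1=1 w_G3=1 w_R=1
row2: w_G1=-1 w_G3=21/43 w_R=0
total: w_G1=0 w_G3=64/43 w_R=1
asked value: 1

topology: planetary set — G1 21T / G2 11T / G3 43T, arm = carrier (Willis)
row 1: whole set turns with the arm by x
row 2: sun turns y, ring = −(21/43)·y, arm 0
boundary: total ω_sun = x + y = 0 and total ω_arm = x = 1  ⇒  y = -1, x = 1
row 2 ring = −(21/43)·(-1) = 21/43
totals (row 1 + row 2): sun 1 + (-1) = 0, ring 1 + 21/43 = 64/43, arm 1 + 0 = 1
asked cell (row1, arm) = 1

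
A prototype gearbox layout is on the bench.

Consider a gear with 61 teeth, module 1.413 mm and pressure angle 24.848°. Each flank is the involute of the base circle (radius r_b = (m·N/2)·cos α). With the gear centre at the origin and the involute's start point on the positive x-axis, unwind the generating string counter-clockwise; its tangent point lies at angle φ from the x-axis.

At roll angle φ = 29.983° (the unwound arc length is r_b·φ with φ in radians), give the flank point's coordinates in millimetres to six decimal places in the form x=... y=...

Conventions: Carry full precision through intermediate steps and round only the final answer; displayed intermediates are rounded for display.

recognized (one wheel, involute flank): single-mesh tooth geometry, m = 1.413, N = 61
pitch radius r_p = m·N/2 = 1.413·61/2 = 43.096500
base radius r_b = r_p·cos α = 43.096500·cos 24.848° = 39.106874
roll angle φ = 29.983° = 0.52330207 rad
x = r_b·(cos φ + φ·sin φ) = 44.100442
y = r_b·(sin φ − φ·cos φ) = 1.817395

x=44.100442 y=1.817395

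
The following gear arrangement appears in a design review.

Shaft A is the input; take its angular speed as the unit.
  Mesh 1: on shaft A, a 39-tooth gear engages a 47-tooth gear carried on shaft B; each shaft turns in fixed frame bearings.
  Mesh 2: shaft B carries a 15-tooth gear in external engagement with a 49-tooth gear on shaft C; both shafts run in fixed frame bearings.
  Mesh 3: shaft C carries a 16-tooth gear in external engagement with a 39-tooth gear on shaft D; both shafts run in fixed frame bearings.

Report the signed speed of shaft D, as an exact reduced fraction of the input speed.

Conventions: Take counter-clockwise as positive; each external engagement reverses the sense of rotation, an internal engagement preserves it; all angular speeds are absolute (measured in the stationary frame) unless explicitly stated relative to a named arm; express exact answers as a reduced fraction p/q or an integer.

-240/2303

3-mesh fixed-axis compound train (all bearings frame-fixed)
mesh 1 [39T→47T]: |ω|/ω_in = 1×39/47 = 39/47, sense flips to −
mesh 2 [15T→49T]: |ω|/ω_in = (39/47)×15/49 = 585/2303, sense flips to +
mesh 3 [16T→39T]: |ω|/ω_in = (585/2303)×16/39 = 240/2303, sense flips to −
signed output speed (× input speed) = -240/2303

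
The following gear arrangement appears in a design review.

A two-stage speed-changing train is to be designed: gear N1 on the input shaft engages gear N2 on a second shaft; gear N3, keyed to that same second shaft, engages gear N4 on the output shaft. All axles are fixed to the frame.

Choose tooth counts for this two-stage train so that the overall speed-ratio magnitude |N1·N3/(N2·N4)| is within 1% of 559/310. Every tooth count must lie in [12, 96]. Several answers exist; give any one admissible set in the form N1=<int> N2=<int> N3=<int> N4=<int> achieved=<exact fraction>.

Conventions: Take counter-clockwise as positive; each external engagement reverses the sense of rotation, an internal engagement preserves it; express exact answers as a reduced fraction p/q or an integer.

class = fixed-axis compound train [2-stage, 559/310 wanted]
target = 559/310 in lowest terms: an exact hit needs N1·N3 = k·559 and N2·N4 = k·310 for one integer k, every count in [12, 96]; additionally prefer no 1:1 stage (N1 ≠ N2, N3 ≠ N4)
k = 1: no 1:1-free in-range split of k·559 and k·310 into factor pairs; take k = 2
k = 2: N1·N3 = 1118 = 13·86, N2·N4 = 620 = 20·31
achieved = 13·86/(20·31) = 559/310; |achieved − target| = 0 ≤ 559/31000 ✓

N1=13 N2=20 N3=86 N4=31 achieved=559/310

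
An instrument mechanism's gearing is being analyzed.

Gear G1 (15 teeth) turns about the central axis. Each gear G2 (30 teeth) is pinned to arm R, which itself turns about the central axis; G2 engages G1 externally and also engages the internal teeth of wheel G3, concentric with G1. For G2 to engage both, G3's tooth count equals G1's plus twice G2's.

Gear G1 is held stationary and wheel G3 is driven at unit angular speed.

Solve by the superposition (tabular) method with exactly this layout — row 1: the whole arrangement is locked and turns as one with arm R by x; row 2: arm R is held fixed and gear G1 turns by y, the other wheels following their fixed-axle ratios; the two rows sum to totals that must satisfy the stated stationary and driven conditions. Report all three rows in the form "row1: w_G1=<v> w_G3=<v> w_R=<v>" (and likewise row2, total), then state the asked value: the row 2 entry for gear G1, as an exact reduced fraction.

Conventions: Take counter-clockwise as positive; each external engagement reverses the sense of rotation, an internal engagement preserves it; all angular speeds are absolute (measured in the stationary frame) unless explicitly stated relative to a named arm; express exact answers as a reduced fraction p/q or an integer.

class = planetary set [G3 = 15+2·30 = 75; Willis about the carrier]
row 1 (train locked, turned with arm): all members turn x
row 2 (arm held, sun turns y): ω_ring = −(15/75)·y, ω_arm = 0
boundary: total ω_sun = x + y = 0 and total ω_ring = x − (15/75)·y = 1  ⇒  y = -5/6, x = 5/6
row 2 ring = −(15/75)·(-5/6) = 1/6
totals (row 1 + row 2): sun 5/6 + (-5/6) = 0, ring 5/6 + 1/6 = 1, arm 5/6 + 0 = 5/6
asked cell (row2, sun) = -5/6

row1: w_G1=5/6 w_G3=5/6 w_R=5/6
row2: w_G1=-5/6 w_G3=1/6 w_R=0
total: w_G1=0 w_G3=1 w_R=5/6
asked value: -5/6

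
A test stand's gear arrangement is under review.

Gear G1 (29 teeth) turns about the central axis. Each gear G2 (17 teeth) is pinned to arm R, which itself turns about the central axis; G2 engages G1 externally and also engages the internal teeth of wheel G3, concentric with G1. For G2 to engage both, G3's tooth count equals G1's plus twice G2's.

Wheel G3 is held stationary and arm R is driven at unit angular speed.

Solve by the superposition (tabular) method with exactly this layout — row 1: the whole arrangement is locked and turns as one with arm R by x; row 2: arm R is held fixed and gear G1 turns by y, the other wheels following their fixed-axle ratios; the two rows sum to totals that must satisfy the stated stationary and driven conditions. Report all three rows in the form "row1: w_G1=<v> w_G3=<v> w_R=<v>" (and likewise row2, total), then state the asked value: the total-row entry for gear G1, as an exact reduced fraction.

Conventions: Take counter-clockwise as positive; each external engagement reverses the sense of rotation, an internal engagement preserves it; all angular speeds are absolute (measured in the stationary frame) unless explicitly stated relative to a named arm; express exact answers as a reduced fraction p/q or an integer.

planetary set (29T centre, 17T on arm, 63T internal) — Willis relation
superposition row 1 [locked train]: every member turns x
row 2 (arm held, sun turns y): ω_ring = −(29/63)·y, ω_arm = 0
boundary: total ω_ring = x − (29/63)·y = 0 and total ω_arm = x = 1  ⇒  y = 63/29, x = 1
row 2 ring = −(29/63)·63/29 = -1
totals (row 1 + row 2): sun 1 + 63/29 = 92/29, ring 1 + (-1) = 0, arm 1 + 0 = 1
asked cell (total, sun) = 92/29

row1: w_G1=1 w_G3=1 w_R=1
row2: w_G1=63/29 w_G3=-1 w_R=0
total: w_G1=92/29 w_G3=0 w_R=1
asked value: 92/29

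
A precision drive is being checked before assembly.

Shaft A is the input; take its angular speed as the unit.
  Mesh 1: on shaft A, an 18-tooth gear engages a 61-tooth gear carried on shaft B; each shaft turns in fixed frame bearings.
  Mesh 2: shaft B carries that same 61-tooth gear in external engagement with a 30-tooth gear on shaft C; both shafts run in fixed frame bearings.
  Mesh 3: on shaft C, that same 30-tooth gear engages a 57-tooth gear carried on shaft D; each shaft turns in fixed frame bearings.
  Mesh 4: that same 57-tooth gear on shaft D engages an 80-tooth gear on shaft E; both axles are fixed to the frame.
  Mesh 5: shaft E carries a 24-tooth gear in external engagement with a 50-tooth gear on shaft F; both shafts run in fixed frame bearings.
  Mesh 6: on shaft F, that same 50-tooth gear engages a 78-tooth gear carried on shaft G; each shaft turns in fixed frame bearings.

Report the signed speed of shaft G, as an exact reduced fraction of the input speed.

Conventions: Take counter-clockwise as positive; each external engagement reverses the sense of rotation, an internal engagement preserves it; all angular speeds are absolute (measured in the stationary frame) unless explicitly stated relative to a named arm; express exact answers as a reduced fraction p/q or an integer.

6-mesh fixed-axis compound train (all bearings frame-fixed)
mesh 1 [18T→61T]: |ω|/ω_in = 1×18/61 = 18/61, sense flips to −
mesh 2 [61T→30T]: |ω|/ω_in = (18/61)×61/30 = 3/5, sense flips to +
mesh 3 [30T→57T]: |ω|/ω_in = (3/5)×30/57 = 6/19, sense flips to −
mesh 4 [57T→80T]: |ω|/ω_in = (6/19)×57/80 = 9/40, sense flips to +
mesh 5 [24T→50T]: |ω|/ω_in = (9/40)×24/50 = 27/250, sense flips to −
mesh 6 [50T→78T]: |ω|/ω_in = (27/250)×50/78 = 9/130, sense flips to +
signed output speed (× input speed) = 9/130

9/130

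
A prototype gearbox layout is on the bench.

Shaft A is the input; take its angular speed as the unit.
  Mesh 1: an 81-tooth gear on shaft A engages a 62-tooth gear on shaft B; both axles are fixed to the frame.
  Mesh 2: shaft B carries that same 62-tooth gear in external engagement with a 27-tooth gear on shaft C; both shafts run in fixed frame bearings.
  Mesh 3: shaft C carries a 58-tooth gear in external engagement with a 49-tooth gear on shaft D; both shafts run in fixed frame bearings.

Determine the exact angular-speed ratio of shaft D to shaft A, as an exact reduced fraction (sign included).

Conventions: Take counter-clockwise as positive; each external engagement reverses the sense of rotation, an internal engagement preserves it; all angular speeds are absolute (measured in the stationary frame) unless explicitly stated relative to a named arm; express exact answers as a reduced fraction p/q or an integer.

-174/49

class = fixed-axis compound train [3 meshes; 3 ratios multiply, 3 sense flips]
mesh 1 [81T→62T]: running ratio 81/62, sense −
mesh 2 [62T→27T]: running ratio 3, sense +
mesh 3 [58T→49T]: running ratio 174/49, sense −
ω_out/ω_in = -174/49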